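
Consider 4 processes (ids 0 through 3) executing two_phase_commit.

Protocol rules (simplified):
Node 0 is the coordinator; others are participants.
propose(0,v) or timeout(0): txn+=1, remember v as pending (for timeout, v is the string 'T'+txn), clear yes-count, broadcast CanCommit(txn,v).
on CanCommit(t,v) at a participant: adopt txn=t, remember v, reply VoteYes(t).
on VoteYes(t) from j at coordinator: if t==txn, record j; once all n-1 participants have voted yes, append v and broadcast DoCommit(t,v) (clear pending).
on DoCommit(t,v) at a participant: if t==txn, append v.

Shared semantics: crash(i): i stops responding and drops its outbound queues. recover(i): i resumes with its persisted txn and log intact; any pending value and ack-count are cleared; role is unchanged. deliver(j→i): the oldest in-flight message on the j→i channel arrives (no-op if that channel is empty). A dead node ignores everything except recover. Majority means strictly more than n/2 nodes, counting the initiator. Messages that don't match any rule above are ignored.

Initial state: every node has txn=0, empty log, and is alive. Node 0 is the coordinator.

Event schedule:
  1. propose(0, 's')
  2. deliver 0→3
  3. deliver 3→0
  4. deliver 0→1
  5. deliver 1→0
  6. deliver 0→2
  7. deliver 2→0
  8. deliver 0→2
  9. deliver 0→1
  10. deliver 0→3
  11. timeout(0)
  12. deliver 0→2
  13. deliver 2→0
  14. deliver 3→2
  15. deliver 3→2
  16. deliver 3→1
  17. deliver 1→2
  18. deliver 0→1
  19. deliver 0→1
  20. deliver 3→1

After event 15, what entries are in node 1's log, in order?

s

step 1 propose(0,'s'): 0={coor,t=1,log=-}
step 2 deliver 0→3: 3={part,t=1,log=-}
step 3 deliver 3→0: —
step 4 deliver 0→1: 1={part,t=1,log=-}
step 5 deliver 1→0: —
step 6 deliver 0→2: 2={part,t=1,log=-}
step 7 deliver 2→0: 0={coor,t=1,log=s}
step 8 deliver 0→2: 2={part,t=1,log=s}
step 9 deliver 0→1: 1={part,t=1,log=s}
step 10 deliver 0→3: 3={part,t=1,log=s}
step 11 timeout(0): 0={coor,t=2,log=s}
step 12 deliver 0→2: 2={part,t=2,log=s}
step 13 deliver 2→0: —
step 14 deliver 3→2: —
step 15 deliver 3→2: —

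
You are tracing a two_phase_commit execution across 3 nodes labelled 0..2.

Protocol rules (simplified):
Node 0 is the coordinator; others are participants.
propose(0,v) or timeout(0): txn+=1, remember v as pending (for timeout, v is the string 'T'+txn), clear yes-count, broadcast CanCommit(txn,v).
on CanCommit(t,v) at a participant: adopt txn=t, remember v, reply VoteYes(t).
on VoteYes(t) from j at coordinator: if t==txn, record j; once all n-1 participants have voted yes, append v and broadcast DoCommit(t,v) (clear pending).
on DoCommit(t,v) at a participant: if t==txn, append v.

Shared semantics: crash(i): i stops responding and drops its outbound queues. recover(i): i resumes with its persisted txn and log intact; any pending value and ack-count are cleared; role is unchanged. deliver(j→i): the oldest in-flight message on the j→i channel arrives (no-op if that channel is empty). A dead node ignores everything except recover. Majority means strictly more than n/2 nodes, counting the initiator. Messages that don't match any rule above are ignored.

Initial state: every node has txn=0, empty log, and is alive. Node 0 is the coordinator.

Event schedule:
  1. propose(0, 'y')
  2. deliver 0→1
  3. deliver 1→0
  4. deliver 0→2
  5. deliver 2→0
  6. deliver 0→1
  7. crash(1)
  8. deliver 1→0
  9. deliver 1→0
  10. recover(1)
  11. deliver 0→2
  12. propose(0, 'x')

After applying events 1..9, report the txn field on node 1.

step 1 propose(0,'y'): 0={coor,t=1,log=-}
step 2 deliver 0→1: 1={part,t=1,log=-}
step 3 deliver 1→0: —
step 4 deliver 0→2: 2={part,t=1,log=-}
step 5 deliver 2→0: 0={coor,t=1,log=y}
step 6 deliver 0→1: 1={part,t=1,log=y}
step 7 crash(1): 1={✗part,t=1,log=y}
step 8 deliver 1→0: —
step 9 deliver 1→0: —

1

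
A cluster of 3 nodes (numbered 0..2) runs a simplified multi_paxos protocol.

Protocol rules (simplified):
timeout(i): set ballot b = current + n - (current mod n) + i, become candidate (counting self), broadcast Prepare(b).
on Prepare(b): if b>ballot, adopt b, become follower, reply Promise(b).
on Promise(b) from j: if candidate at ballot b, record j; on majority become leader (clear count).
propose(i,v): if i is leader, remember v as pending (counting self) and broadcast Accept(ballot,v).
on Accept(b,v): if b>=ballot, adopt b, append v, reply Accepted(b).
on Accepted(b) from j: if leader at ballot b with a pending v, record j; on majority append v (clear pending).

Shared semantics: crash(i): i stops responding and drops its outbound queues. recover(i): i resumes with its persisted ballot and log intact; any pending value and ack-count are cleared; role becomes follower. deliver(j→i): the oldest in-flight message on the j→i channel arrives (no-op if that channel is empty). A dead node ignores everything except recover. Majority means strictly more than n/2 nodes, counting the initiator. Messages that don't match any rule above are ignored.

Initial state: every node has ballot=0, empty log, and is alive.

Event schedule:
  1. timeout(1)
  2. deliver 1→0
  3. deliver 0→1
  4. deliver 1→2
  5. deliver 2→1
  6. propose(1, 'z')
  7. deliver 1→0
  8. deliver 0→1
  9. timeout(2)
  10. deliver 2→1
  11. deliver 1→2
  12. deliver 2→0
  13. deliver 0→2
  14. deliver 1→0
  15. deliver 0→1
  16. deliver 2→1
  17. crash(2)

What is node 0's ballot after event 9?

after 1 — timeout(1): n1:cand/b4/[-]
after 2 — deliver 1→0: n0:foll/b4/[-]
after 3 — deliver 0→1: n1:lead/b4/[-]
after 4 — deliver 1→2: n2:foll/b4/[-]
after 5 — deliver 2→1: ·
after 6 — propose(1,'z'): ·
after 7 — deliver 1→0: n0:foll/b4/[z]
after 8 — deliver 0→1: n1:lead/b4/[z]
after 9 — timeout(2): n2:cand/b8/[-]

4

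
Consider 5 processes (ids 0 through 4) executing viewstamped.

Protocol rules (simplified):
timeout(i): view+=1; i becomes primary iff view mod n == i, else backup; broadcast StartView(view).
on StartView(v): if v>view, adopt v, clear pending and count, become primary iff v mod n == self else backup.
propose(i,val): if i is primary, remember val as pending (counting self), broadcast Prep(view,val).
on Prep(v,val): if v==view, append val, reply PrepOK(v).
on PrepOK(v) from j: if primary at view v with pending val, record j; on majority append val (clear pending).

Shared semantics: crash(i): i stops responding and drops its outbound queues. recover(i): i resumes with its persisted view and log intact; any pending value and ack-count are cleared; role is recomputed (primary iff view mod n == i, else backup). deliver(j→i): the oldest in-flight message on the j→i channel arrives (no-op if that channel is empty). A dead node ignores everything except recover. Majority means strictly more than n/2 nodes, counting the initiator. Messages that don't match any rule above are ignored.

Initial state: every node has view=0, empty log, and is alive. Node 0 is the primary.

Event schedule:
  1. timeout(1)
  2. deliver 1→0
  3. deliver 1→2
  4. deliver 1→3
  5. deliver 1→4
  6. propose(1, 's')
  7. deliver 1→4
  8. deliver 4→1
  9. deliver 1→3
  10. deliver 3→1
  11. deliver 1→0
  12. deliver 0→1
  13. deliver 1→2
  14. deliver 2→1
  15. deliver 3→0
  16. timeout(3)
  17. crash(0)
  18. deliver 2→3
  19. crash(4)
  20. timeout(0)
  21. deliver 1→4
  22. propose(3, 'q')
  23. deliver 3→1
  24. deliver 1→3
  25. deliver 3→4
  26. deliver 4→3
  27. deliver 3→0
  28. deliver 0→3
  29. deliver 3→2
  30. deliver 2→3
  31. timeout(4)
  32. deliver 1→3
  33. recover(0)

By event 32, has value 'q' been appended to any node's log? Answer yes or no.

no

1. timeout(1):  <1:prim v1 ->
2. deliver 1→0:  <0:back v1 ->
3. deliver 1→2:  <2:back v1 ->
4. deliver 1→3:  <3:back v1 ->
5. deliver 1→4:  <4:back v1 ->
6. propose(1,'s'):  nop
7. deliver 1→4:  <4:back v1 s>
8. deliver 4→1:  nop
9. deliver 1→3:  <3:back v1 s>
10. deliver 3→1:  <1:prim v1 s>
11. deliver 1→0:  <0:back v1 s>
12. deliver 0→1:  nop
13. deliver 1→2:  <2:back v1 s>
14. deliver 2→1:  nop
15. deliver 3→0:  nop
16. timeout(3):  <3:back v2 s>
17. crash(0):  <0:✗back v1 s>
18. deliver 2→3:  nop
19. crash(4):  <4:✗back v1 s>
20. timeout(0):  nop
21. deliver 1→4:  nop
22. propose(3,'q'):  nop
23. deliver 3→1:  <1:back v2 s>
24. deliver 1→3:  nop
25. deliver 3→4:  nop
26. deliver 4→3:  nop
27. deliver 3→0:  nop
28. deliver 0→3:  nop
29. deliver 3→2:  <2:prim v2 s>
30. deliver 2→3:  nop
31. timeout(4):  nop
32. deliver 1→3:  nop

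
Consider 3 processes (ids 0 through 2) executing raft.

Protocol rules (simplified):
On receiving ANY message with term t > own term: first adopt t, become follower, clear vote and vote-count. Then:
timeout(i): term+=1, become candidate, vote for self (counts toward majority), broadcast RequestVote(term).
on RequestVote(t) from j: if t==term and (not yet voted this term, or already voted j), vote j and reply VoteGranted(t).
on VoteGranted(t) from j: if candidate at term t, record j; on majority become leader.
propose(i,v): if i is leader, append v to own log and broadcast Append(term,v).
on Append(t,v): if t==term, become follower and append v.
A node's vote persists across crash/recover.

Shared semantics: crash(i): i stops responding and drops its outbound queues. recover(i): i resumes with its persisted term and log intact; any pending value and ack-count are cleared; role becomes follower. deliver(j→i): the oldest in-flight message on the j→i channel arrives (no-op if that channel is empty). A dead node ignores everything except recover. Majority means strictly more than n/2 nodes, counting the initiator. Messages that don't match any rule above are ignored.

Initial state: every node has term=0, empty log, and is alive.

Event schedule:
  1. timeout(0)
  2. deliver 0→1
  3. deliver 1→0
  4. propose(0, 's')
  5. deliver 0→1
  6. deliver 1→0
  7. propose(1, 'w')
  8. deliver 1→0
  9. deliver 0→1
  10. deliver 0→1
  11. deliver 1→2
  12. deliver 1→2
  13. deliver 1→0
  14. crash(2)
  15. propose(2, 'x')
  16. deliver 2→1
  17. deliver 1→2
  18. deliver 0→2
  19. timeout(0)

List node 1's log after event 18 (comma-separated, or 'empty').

s

[1] timeout(0) → N0(cand t1 [-])
[2] deliver 0→1 → N1(foll t1 [-])
[3] deliver 1→0 → N0(lead t1 [-])
[4] propose(0,'s') → N0(lead t1 [s])
[5] deliver 0→1 → N1(foll t1 [s])
[6] deliver 1→0 → ∅
[7] propose(1,'w') → ∅
[8] deliver 1→0 → ∅
[9] deliver 0→1 → ∅
[10] deliver 0→1 → ∅
[11] deliver 1→2 → ∅
[12] deliver 1→2 → ∅
[13] deliver 1→0 → ∅
[14] crash(2) → N2(✗foll t0 [-])
[15] propose(2,'x') → ∅
[16] deliver 2→1 → ∅
[17] deliver 1→2 → ∅
[18] deliver 0→2 → ∅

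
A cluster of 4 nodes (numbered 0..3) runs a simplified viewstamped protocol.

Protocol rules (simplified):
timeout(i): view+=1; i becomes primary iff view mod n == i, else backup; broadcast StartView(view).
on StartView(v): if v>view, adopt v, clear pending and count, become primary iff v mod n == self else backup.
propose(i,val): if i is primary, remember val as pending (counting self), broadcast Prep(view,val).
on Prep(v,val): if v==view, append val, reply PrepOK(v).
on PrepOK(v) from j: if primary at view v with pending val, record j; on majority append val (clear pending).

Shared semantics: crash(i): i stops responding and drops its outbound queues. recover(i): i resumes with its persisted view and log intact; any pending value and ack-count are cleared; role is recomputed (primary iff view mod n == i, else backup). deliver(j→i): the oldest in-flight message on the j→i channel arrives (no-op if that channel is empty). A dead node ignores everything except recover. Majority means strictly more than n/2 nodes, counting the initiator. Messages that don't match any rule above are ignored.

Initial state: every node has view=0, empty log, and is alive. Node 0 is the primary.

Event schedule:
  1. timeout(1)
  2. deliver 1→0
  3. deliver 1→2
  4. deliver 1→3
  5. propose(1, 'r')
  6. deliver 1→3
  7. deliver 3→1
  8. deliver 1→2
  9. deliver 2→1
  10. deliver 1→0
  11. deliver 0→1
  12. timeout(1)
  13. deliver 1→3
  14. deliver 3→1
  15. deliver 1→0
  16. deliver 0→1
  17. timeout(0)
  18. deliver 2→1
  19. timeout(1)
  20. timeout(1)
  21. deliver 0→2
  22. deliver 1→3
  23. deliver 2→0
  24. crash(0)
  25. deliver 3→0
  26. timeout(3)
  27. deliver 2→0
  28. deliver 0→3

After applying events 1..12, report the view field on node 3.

1

1. timeout(1):  <1:prim v1 ->
2. deliver 1→0:  <0:back v1 ->
3. deliver 1→2:  <2:back v1 ->
4. deliver 1→3:  <3:back v1 ->
5. propose(1,'r'):  nop
6. deliver 1→3:  <3:back v1 r>
7. deliver 3→1:  nop
8. deliver 1→2:  <2:back v1 r>
9. deliver 2→1:  <1:prim v1 r>
10. deliver 1→0:  <0:back v1 r>
11. deliver 0→1:  nop
12. timeout(1):  <1:back v2 r>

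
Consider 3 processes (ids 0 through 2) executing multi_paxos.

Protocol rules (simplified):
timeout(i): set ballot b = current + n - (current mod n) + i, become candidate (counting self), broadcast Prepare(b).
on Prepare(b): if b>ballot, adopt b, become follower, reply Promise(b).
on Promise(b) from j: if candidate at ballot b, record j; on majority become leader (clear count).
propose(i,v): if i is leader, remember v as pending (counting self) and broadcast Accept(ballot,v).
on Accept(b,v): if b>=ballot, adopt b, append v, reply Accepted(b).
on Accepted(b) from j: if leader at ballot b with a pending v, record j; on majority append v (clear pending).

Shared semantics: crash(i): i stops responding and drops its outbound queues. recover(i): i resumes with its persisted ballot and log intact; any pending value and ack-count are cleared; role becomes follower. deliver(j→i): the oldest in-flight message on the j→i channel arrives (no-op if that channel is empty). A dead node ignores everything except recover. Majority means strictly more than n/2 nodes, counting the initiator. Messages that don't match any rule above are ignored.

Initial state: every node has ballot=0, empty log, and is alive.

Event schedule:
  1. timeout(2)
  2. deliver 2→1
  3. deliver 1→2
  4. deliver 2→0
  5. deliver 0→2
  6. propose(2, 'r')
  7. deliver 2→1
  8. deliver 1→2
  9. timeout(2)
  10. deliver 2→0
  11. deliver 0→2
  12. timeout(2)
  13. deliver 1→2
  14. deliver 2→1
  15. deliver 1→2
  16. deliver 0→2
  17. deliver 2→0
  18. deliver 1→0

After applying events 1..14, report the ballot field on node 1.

8

step 1 timeout(2): 2={cand,b=5,log=-}
step 2 deliver 2→1: 1={foll,b=5,log=-}
step 3 deliver 1→2: 2={lead,b=5,log=-}
step 4 deliver 2→0: 0={foll,b=5,log=-}
step 5 deliver 0→2: —
step 6 propose(2,'r'): —
step 7 deliver 2→1: 1={foll,b=5,log=r}
step 8 deliver 1→2: 2={lead,b=5,log=r}
step 9 timeout(2): 2={cand,b=8,log=r}
step 10 deliver 2→0: 0={foll,b=5,log=r}
step 11 deliver 0→2: —
step 12 timeout(2): 2={cand,b=11,log=r}
step 13 deliver 1→2: —
step 14 deliver 2→1: 1={foll,b=8,log=r}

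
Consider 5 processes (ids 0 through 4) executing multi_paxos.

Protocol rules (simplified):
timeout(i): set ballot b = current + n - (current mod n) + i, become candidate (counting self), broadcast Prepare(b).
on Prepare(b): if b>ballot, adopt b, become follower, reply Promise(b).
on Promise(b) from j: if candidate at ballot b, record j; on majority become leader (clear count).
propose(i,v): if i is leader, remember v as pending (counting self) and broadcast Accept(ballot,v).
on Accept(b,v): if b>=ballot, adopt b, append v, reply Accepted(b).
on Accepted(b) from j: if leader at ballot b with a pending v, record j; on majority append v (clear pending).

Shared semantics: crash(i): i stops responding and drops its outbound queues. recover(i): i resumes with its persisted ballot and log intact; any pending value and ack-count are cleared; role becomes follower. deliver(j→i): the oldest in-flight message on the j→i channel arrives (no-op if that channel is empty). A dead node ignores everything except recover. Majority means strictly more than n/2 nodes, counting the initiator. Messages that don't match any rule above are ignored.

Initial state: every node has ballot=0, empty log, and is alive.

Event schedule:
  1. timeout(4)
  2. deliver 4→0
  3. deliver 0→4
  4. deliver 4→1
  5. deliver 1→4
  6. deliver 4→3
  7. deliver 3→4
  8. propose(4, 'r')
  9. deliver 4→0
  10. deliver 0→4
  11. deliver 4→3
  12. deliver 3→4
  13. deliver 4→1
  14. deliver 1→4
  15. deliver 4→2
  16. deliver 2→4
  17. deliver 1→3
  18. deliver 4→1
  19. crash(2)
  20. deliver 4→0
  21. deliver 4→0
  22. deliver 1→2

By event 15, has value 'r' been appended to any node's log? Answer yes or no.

yes

step 1 timeout(4): 4={cand,b=9,log=-}
step 2 deliver 4→0: 0={foll,b=9,log=-}
step 3 deliver 0→4: —
step 4 deliver 4→1: 1={foll,b=9,log=-}
step 5 deliver 1→4: 4={lead,b=9,log=-}
step 6 deliver 4→3: 3={foll,b=9,log=-}
step 7 deliver 3→4: —
step 8 propose(4,'r'): —
step 9 deliver 4→0: 0={foll,b=9,log=r}
step 10 deliver 0→4: —
step 11 deliver 4→3: 3={foll,b=9,log=r}
step 12 deliver 3→4: 4={lead,b=9,log=r}
step 13 deliver 4→1: 1={foll,b=9,log=r}
step 14 deliver 1→4: —
step 15 deliver 4→2: 2={foll,b=9,log=-}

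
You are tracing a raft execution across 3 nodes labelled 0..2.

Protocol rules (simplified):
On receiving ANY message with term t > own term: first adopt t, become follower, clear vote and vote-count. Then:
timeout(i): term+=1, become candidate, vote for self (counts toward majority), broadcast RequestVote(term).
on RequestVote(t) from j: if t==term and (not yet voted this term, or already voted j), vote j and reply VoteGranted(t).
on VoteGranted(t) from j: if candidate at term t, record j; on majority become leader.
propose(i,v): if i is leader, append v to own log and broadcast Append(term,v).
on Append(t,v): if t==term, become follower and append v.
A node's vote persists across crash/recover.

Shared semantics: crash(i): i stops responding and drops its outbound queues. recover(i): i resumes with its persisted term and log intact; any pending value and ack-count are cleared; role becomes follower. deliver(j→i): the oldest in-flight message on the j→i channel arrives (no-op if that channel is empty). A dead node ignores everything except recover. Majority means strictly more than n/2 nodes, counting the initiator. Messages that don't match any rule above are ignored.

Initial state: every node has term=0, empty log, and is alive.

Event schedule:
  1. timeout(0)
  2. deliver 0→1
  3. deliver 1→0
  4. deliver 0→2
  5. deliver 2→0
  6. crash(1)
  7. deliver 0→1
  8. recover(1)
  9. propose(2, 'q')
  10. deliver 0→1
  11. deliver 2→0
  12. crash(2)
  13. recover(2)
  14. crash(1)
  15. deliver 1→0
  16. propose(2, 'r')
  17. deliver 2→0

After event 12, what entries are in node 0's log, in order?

empty

after 1 — timeout(0): n0:cand/t1/[-]
after 2 — deliver 0→1: n1:foll/t1/[-]
after 3 — deliver 1→0: n0:lead/t1/[-]
after 4 — deliver 0→2: n2:foll/t1/[-]
after 5 — deliver 2→0: ·
after 6 — crash(1): n1:✗foll/t1/[-]
after 7 — deliver 0→1: ·
after 8 — recover(1): n1:foll/t1/[-]
after 9 — propose(2,'q'): ·
after 10 — deliver 0→1: ·
after 11 — deliver 2→0: ·
after 12 — crash(2): n2:✗foll/t1/[-]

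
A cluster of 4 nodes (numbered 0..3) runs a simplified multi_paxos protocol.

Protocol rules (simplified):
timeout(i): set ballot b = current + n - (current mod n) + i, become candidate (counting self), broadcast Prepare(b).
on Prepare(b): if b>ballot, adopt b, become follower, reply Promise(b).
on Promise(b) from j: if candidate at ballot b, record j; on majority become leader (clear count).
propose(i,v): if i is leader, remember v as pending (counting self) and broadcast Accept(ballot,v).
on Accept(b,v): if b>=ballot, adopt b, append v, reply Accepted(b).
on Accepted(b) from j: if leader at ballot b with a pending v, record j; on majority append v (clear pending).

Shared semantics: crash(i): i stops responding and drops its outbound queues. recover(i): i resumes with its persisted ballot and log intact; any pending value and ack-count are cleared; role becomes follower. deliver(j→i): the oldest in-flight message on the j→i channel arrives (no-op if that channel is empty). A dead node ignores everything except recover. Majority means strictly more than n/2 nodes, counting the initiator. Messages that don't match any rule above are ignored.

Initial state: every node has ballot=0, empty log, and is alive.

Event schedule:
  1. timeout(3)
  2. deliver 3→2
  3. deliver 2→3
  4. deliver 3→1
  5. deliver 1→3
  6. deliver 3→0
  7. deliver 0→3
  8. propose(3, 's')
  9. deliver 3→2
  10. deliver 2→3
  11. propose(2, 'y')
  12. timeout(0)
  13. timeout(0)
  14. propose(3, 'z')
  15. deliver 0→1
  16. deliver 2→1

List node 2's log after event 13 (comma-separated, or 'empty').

s

after 1 — timeout(3): n3:cand/b7/[-]
after 2 — deliver 3→2: n2:foll/b7/[-]
after 3 — deliver 2→3: ·
after 4 — deliver 3→1: n1:foll/b7/[-]
after 5 — deliver 1→3: n3:lead/b7/[-]
after 6 — deliver 3→0: n0:foll/b7/[-]
after 7 — deliver 0→3: ·
after 8 — propose(3,'s'): ·
after 9 — deliver 3→2: n2:foll/b7/[s]
after 10 — deliver 2→3: ·
after 11 — propose(2,'y'): ·
after 12 — timeout(0): n0:cand/b8/[-]
after 13 — timeout(0): n0:cand/b12/[-]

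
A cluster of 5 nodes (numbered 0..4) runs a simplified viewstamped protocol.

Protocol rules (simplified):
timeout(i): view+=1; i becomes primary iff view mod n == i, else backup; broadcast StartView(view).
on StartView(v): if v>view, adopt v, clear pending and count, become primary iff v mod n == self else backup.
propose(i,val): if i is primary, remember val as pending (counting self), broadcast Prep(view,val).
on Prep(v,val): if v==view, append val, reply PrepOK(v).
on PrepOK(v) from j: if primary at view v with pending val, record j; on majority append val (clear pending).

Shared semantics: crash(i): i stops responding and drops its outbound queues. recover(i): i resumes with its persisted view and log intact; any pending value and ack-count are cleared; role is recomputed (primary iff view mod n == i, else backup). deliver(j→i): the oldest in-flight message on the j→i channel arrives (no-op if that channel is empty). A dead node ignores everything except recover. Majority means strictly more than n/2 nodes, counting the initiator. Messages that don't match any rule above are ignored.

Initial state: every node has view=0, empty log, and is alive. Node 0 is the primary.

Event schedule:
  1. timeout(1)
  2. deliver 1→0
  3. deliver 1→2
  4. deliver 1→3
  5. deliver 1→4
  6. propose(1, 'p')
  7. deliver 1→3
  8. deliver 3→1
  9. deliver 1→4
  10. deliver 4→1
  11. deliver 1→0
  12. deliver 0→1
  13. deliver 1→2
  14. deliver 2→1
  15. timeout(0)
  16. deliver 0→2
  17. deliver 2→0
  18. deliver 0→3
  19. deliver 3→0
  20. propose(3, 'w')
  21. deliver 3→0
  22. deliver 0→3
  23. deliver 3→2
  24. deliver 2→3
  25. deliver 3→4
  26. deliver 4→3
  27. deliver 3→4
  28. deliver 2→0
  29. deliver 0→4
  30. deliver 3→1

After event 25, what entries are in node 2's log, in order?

p

e1 timeout(1): 1[prim,v=1,-]
e2 deliver 1→0: 0[back,v=1,-]
e3 deliver 1→2: 2[back,v=1,-]
e4 deliver 1→3: 3[back,v=1,-]
e5 deliver 1→4: 4[back,v=1,-]
e6 propose(1,'p'): ·
e7 deliver 1→3: 3[back,v=1,p]
e8 deliver 3→1: ·
e9 deliver 1→4: 4[back,v=1,p]
e10 deliver 4→1: 1[prim,v=1,p]
e11 deliver 1→0: 0[back,v=1,p]
e12 deliver 0→1: ·
e13 deliver 1→2: 2[back,v=1,p]
e14 deliver 2→1: ·
e15 timeout(0): 0[back,v=2,p]
e16 deliver 0→2: 2[prim,v=2,p]
e17 deliver 2→0: ·
e18 deliver 0→3: 3[back,v=2,p]
e19 deliver 3→0: ·
e20 propose(3,'w'): ·
e21 deliver 3→0: ·
e22 deliver 0→3: ·
e23 deliver 3→2: ·
e24 deliver 2→3: ·
e25 deliver 3→4: ·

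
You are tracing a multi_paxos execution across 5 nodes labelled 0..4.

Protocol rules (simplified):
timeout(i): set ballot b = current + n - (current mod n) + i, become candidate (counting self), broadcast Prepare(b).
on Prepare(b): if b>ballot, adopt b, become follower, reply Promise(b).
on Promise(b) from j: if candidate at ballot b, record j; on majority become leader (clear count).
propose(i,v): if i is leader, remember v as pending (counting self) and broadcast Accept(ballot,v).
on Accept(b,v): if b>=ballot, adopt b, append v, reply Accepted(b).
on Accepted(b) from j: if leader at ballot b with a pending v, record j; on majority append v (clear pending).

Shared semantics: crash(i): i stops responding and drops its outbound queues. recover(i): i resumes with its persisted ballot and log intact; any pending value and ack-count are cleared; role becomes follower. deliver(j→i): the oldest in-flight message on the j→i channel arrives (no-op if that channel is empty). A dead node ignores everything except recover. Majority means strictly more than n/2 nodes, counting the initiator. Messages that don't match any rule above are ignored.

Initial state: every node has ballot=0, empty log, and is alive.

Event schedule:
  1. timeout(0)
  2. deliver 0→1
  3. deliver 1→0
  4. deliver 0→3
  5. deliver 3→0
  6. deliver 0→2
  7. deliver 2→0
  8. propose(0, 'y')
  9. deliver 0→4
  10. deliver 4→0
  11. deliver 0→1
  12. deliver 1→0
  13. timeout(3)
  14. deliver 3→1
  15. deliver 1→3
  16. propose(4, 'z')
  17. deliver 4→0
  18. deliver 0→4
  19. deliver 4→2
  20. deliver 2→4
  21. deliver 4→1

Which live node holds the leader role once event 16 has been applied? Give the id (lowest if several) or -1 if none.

0

e1 timeout(0): 0[cand,b=5,-]
e2 deliver 0→1: 1[foll,b=5,-]
e3 deliver 1→0: ·
e4 deliver 0→3: 3[foll,b=5,-]
e5 deliver 3→0: 0[lead,b=5,-]
e6 deliver 0→2: 2[foll,b=5,-]
e7 deliver 2→0: ·
e8 propose(0,'y'): ·
e9 deliver 0→4: 4[foll,b=5,-]
e10 deliver 4→0: ·
e11 deliver 0→1: 1[foll,b=5,y]
e12 deliver 1→0: ·
e13 timeout(3): 3[cand,b=13,-]
e14 deliver 3→1: 1[foll,b=13,y]
e15 deliver 1→3: ·
e16 propose(4,'z'): ·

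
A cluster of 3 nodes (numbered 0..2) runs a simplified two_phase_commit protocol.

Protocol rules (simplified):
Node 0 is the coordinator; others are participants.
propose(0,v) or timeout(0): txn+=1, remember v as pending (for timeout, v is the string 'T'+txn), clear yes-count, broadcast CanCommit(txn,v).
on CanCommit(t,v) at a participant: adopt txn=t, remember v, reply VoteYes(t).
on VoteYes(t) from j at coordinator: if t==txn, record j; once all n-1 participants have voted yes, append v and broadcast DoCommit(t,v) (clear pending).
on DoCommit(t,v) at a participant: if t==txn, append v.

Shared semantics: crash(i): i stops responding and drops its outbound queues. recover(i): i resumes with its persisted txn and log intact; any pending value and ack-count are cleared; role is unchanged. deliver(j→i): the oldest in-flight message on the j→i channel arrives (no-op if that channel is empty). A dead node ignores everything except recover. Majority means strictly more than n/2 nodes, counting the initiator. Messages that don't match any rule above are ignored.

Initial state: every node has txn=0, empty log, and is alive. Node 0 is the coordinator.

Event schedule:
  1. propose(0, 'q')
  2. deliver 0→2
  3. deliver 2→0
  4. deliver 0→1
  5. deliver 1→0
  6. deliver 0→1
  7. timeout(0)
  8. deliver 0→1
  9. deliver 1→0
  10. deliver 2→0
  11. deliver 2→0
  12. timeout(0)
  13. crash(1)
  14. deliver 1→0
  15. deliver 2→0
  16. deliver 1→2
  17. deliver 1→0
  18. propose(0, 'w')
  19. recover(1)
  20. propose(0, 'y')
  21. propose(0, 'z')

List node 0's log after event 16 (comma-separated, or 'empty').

q

after 1 — propose(0,'q'): n0:coor/t1/[-]
after 2 — deliver 0→2: n2:part/t1/[-]
after 3 — deliver 2→0: ·
after 4 — deliver 0→1: n1:part/t1/[-]
after 5 — deliver 1→0: n0:coor/t1/[q]
after 6 — deliver 0→1: n1:part/t1/[q]
after 7 — timeout(0): n0:coor/t2/[q]
after 8 — deliver 0→1: n1:part/t2/[q]
after 9 — deliver 1→0: ·
after 10 — deliver 2→0: ·
after 11 — deliver 2→0: ·
after 12 — timeout(0): n0:coor/t3/[q]
after 13 — crash(1): n1:✗part/t2/[q]
after 14 — deliver 1→0: ·
after 15 — deliver 2→0: ·
after 16 — deliver 1→2: ·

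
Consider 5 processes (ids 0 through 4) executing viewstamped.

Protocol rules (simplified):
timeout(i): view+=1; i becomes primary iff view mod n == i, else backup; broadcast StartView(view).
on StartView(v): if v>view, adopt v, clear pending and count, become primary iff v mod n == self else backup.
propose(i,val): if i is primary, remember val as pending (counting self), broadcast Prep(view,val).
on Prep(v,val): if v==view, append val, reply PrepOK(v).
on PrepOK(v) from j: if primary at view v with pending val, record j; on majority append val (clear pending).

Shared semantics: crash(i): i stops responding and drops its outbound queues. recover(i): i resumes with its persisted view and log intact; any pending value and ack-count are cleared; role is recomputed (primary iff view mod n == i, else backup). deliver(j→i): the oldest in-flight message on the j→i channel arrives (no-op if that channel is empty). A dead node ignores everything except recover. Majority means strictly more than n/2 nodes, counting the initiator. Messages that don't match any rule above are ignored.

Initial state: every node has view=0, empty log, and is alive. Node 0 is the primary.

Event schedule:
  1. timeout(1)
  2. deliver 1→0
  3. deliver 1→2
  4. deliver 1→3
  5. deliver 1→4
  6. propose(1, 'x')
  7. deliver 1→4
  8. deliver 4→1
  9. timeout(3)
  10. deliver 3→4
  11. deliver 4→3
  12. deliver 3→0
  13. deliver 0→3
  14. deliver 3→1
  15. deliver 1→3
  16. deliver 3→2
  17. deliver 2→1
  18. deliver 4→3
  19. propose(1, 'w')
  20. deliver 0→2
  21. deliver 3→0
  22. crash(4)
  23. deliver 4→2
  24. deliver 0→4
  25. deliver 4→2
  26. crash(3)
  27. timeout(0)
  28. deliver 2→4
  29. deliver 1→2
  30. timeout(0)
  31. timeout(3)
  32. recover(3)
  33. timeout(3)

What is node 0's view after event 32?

e1 timeout(1): 1[prim,v=1,-]
e2 deliver 1→0: 0[back,v=1,-]
e3 deliver 1→2: 2[back,v=1,-]
e4 deliver 1→3: 3[back,v=1,-]
e5 deliver 1→4: 4[back,v=1,-]
e6 propose(1,'x'): ·
e7 deliver 1→4: 4[back,v=1,x]
e8 deliver 4→1: ·
e9 timeout(3): 3[back,v=2,-]
e10 deliver 3→4: 4[back,v=2,x]
e11 deliver 4→3: ·
e12 deliver 3→0: 0[back,v=2,-]
e13 deliver 0→3: ·
e14 deliver 3→1: 1[back,v=2,-]
e15 deliver 1→3: ·
e16 deliver 3→2: 2[prim,v=2,-]
e17 deliver 2→1: ·
e18 deliver 4→3: ·
e19 propose(1,'w'): ·
e20 deliver 0→2: ·
e21 deliver 3→0: ·
e22 crash(4): 4[✗back,v=2,x]
e23 deliver 4→2: ·
e24 deliver 0→4: ·
e25 deliver 4→2: ·
e26 crash(3): 3[✗back,v=2,-]
e27 timeout(0): 0[back,v=3,-]
e28 deliver 2→4: ·
e29 deliver 1→2: ·
e30 timeout(0): 0[back,v=4,-]
e31 timeout(3): ·
e32 recover(3): 3[back,v=2,-]

4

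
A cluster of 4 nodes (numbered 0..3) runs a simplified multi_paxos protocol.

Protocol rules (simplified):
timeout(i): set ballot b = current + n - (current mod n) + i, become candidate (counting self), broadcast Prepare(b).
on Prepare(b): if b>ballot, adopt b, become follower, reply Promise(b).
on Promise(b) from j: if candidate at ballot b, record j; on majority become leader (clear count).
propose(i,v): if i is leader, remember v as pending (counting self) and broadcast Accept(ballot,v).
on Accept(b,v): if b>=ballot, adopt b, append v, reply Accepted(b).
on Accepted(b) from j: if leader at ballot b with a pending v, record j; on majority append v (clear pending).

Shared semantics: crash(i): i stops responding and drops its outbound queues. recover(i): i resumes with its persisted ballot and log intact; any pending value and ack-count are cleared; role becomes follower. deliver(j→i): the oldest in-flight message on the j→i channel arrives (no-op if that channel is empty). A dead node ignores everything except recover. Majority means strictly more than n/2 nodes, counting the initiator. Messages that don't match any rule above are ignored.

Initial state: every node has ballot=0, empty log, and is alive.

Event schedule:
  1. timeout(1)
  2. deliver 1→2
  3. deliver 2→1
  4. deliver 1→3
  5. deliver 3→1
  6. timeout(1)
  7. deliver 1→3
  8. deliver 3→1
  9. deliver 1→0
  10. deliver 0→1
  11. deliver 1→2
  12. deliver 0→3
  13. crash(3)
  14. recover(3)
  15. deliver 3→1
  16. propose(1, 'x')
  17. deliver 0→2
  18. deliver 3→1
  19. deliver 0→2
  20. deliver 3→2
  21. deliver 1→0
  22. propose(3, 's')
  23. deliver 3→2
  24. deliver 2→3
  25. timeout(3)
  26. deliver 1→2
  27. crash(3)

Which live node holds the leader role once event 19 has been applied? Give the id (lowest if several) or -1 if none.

-1

1. timeout(1):  <1:cand b5 ->
2. deliver 1→2:  <2:foll b5 ->
3. deliver 2→1:  nop
4. deliver 1→3:  <3:foll b5 ->
5. deliver 3→1:  <1:lead b5 ->
6. timeout(1):  <1:cand b9 ->
7. deliver 1→3:  <3:foll b9 ->
8. deliver 3→1:  nop
9. deliver 1→0:  <0:foll b5 ->
10. deliver 0→1:  nop
11. deliver 1→2:  <2:foll b9 ->
12. deliver 0→3:  nop
13. crash(3):  <3:✗foll b9 ->
14. recover(3):  <3:foll b9 ->
15. deliver 3→1:  nop
16. propose(1,'x'):  nop
17. deliver 0→2:  nop
18. deliver 3→1:  nop
19. deliver 0→2:  nop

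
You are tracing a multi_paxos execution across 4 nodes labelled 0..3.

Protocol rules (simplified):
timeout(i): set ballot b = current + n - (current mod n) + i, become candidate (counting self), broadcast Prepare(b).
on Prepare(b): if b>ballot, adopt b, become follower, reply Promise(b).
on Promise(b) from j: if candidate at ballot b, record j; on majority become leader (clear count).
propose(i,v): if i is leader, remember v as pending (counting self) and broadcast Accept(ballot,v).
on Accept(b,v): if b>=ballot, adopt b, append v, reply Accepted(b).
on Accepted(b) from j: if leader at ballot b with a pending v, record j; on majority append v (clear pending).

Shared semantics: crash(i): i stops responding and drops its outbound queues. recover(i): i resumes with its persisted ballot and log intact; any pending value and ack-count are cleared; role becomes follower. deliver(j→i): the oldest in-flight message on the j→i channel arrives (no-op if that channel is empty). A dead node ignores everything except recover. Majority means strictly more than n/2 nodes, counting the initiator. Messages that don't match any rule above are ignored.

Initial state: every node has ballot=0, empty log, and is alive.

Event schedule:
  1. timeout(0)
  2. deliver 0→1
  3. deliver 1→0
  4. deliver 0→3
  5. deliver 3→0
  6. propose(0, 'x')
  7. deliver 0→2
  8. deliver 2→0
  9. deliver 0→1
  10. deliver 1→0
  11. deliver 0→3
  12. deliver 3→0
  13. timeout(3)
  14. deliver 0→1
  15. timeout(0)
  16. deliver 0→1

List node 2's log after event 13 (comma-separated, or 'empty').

empty

e1 timeout(0): 0[cand,b=4,-]
e2 deliver 0→1: 1[foll,b=4,-]
e3 deliver 1→0: ·
e4 deliver 0→3: 3[foll,b=4,-]
e5 deliver 3→0: 0[lead,b=4,-]
e6 propose(0,'x'): ·
e7 deliver 0→2: 2[foll,b=4,-]
e8 deliver 2→0: ·
e9 deliver 0→1: 1[foll,b=4,x]
e10 deliver 1→0: ·
e11 deliver 0→3: 3[foll,b=4,x]
e12 deliver 3→0: 0[lead,b=4,x]
e13 timeout(3): 3[cand,b=11,x]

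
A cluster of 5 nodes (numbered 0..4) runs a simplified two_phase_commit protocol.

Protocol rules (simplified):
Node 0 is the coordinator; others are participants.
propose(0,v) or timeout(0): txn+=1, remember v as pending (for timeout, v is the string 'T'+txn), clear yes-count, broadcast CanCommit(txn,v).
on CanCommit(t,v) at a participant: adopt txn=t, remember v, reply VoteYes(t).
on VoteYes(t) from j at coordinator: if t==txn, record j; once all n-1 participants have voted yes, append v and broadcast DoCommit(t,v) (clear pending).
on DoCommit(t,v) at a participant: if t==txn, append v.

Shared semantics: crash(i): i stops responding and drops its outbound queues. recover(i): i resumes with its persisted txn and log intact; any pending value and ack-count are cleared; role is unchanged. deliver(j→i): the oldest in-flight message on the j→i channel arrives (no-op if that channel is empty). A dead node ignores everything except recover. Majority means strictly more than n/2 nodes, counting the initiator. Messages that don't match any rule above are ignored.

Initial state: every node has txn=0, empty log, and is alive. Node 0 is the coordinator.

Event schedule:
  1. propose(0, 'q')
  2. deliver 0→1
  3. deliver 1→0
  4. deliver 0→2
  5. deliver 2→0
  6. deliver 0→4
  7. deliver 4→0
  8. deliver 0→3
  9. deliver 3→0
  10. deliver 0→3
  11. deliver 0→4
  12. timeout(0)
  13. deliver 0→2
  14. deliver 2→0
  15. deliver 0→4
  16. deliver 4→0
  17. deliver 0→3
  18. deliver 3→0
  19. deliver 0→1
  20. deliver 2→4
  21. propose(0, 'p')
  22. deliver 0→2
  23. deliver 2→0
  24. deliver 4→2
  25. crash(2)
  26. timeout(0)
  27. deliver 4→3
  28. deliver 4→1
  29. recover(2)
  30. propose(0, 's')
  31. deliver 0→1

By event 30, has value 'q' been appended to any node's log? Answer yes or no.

yes

after 1 — propose(0,'q'): n0:coor/t1/[-]
after 2 — deliver 0→1: n1:part/t1/[-]
after 3 — deliver 1→0: ·
after 4 — deliver 0→2: n2:part/t1/[-]
after 5 — deliver 2→0: ·
after 6 — deliver 0→4: n4:part/t1/[-]
after 7 — deliver 4→0: ·
after 8 — deliver 0→3: n3:part/t1/[-]
after 9 — deliver 3→0: n0:coor/t1/[q]
after 10 — deliver 0→3: n3:part/t1/[q]
after 11 — deliver 0→4: n4:part/t1/[q]
after 12 — timeout(0): n0:coor/t2/[q]
after 13 — deliver 0→2: n2:part/t1/[q]
after 14 — deliver 2→0: ·
after 15 — deliver 0→4: n4:part/t2/[q]
after 16 — deliver 4→0: ·
after 17 — deliver 0→3: n3:part/t2/[q]
after 18 — deliver 3→0: ·
after 19 — deliver 0→1: n1:part/t1/[q]
after 20 — deliver 2→4: ·
after 21 — propose(0,'p'): n0:coor/t3/[q]
after 22 — deliver 0→2: n2:part/t2/[q]
after 23 — deliver 2→0: ·
after 24 — deliver 4→2: ·
after 25 — crash(2): n2:✗part/t2/[q]
after 26 — timeout(0): n0:coor/t4/[q]
after 27 — deliver 4→3: ·
after 28 — deliver 4→1: ·
after 29 — recover(2): n2:part/t2/[q]
after 30 — propose(0,'s'): n0:coor/t5/[q]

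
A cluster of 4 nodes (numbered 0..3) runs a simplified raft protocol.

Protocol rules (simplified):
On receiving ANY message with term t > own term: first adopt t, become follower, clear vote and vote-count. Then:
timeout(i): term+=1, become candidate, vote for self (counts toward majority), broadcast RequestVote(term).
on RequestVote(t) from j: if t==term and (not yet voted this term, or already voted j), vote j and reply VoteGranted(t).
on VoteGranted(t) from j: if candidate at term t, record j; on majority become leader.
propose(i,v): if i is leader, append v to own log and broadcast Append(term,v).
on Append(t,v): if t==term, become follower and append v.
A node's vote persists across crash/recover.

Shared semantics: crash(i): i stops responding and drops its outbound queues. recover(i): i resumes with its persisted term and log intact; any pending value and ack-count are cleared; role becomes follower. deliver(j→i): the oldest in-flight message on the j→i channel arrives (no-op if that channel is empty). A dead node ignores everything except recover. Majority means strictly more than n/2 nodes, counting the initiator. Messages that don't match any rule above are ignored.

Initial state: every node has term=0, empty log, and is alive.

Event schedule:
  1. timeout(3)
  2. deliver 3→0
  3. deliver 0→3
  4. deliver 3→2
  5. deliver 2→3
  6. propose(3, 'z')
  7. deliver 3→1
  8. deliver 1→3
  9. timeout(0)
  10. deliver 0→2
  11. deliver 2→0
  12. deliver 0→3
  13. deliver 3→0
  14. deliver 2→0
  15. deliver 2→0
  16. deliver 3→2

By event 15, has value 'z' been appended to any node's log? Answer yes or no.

step 1 timeout(3): 3={cand,t=1,log=-}
step 2 deliver 3→0: 0={foll,t=1,log=-}
step 3 deliver 0→3: —
step 4 deliver 3→2: 2={foll,t=1,log=-}
step 5 deliver 2→3: 3={lead,t=1,log=-}
step 6 propose(3,'z'): 3={lead,t=1,log=z}
step 7 deliver 3→1: 1={foll,t=1,log=-}
step 8 deliver 1→3: —
step 9 timeout(0): 0={cand,t=2,log=-}
step 10 deliver 0→2: 2={foll,t=2,log=-}
step 11 deliver 2→0: —
step 12 deliver 0→3: 3={foll,t=2,log=z}
step 13 deliver 3→0: —
step 14 deliver 2→0: —
step 15 deliver 2→0: —

yes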